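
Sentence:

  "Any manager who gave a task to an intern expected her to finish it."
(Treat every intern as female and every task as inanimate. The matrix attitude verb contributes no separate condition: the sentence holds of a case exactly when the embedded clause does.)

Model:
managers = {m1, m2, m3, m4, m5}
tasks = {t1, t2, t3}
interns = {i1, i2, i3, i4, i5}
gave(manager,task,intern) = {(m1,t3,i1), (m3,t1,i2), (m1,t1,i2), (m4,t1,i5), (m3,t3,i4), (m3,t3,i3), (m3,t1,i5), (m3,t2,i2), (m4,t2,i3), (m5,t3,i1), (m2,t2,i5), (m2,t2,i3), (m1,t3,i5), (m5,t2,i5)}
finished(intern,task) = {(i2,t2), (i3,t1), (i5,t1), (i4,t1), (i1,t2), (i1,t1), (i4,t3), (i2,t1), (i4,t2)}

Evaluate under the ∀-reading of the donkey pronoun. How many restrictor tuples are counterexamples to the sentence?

"her" takes "an intern" as antecedent and "it" takes "a task"; both are donkey pronouns co-varying with the restrictor.
Strong reading: for every (m,t,i) with gave(m,t,i), finished(i,t).
Restrictor triples: (m1,t1,i2)→finished(i2,t1) ✓  (m1,t3,i1)→finished(i1,t3) ✗  (m1,t3,i5)→finished(i5,t3) ✗  (m2,t2,i3)→finished(i3,t2) ✗  (m2,t2,i5)→finished(i5,t2) ✗  (m3,t1,i2)→finished(i2,t1) ✓  (m3,t1,i5)→finished(i5,t1) ✓  (m3,t2,i2)→finished(i2,t2) ✓  (m3,t3,i3)→finished(i3,t3) ✗  (m3,t3,i4)→finished(i4,t3) ✓  (m4,t1,i5)→finished(i5,t1) ✓  (m4,t2,i3)→finished(i3,t2) ✗  (m5,t2,i5)→finished(i5,t2) ✗  (m5,t3,i1)→finished(i1,t3) ✗
Counterexamples (restrictor triples failing the scope): 8.

8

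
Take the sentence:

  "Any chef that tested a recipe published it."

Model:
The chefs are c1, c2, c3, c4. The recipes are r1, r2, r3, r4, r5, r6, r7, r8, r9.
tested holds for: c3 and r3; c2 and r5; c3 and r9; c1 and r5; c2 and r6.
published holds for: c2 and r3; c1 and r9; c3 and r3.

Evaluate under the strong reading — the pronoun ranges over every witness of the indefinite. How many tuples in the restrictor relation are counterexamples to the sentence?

"it" takes "a recipe" as antecedent — a donkey pronoun bound across the clause boundary.
Strong reading: for every (c,r) with tested(c,r), published(c,r).
Restrictor pairs: (c1,r5) ✗  (c2,r5) ✗  (c2,r6) ✗  (c3,r3) ✓  (c3,r9) ✗
Counterexamples (restrictor pairs failing the scope): 4.

4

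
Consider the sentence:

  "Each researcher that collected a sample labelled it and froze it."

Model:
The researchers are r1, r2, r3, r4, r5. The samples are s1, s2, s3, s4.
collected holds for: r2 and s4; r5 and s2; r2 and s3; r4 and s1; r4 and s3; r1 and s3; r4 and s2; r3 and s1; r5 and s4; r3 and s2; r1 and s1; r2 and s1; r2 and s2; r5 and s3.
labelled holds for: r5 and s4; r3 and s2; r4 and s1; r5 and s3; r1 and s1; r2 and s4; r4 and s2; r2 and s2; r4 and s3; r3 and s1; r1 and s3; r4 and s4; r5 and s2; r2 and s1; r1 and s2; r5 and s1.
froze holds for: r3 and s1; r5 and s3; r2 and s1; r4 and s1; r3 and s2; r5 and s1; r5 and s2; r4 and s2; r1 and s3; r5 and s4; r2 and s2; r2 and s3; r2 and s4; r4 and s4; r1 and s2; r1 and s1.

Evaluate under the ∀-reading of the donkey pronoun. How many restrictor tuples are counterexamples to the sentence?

2

"it" takes "a sample" as antecedent — a donkey pronoun bound across the clause boundary.
Strong reading: for every (r,s) with collected(r,s), labelled(r,s) ∧ froze(r,s).
Restrictor pairs: (r1,s1) ✓  (r1,s3) ✓  (r2,s1) ✓  (r2,s2) ✓  (r2,s3) ✗  (r2,s4) ✓  (r3,s1) ✓  (r3,s2) ✓  (r4,s1) ✓  (r4,s2) ✓  (r4,s3) ✗  (r5,s2) ✓  (r5,s3) ✓  (r5,s4) ✓
Counterexamples (restrictor pairs failing the scope): 2.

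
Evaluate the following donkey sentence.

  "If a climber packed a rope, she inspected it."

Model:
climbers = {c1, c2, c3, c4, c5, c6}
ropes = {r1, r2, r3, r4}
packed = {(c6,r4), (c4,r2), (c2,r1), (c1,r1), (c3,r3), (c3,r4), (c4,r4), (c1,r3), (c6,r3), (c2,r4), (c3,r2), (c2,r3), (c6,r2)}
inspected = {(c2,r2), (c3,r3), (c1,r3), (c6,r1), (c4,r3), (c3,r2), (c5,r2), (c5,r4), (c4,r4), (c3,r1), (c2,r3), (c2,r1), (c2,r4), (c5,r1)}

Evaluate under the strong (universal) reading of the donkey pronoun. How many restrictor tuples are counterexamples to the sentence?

6

"it" takes "a rope" as antecedent — a donkey pronoun bound across the clause boundary.
Strong reading: for every (c,r) with packed(c,r), inspected(c,r).
Restrictor pairs: (c1,r1) ✗  (c1,r3) ✓  (c2,r1) ✓  (c2,r3) ✓  (c2,r4) ✓  (c3,r2) ✓  (c3,r3) ✓  (c3,r4) ✗  (c4,r2) ✗  (c4,r4) ✓  (c6,r2) ✗  (c6,r3) ✗  (c6,r4) ✗
Counterexamples (restrictor pairs failing the scope): 6.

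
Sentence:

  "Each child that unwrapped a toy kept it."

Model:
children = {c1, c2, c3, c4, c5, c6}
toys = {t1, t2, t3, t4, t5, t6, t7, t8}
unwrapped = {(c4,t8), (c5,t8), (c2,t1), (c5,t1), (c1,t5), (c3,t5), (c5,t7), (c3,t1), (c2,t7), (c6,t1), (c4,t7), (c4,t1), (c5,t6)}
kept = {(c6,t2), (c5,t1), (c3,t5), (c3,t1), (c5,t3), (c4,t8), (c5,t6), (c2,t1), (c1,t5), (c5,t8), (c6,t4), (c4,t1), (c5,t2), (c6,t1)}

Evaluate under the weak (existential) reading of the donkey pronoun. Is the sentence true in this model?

True

"it" takes "a toy" as antecedent — a donkey pronoun bound across the clause boundary.
Weak reading: every child c with some unwrapped-toy has at least one unwrapped-toy t such that kept(c,t).
Per child: c1:✓  c2:✓  c3:✓  c4:✓  c5:✓  c6:✓
Every child in the restrictor has a witness.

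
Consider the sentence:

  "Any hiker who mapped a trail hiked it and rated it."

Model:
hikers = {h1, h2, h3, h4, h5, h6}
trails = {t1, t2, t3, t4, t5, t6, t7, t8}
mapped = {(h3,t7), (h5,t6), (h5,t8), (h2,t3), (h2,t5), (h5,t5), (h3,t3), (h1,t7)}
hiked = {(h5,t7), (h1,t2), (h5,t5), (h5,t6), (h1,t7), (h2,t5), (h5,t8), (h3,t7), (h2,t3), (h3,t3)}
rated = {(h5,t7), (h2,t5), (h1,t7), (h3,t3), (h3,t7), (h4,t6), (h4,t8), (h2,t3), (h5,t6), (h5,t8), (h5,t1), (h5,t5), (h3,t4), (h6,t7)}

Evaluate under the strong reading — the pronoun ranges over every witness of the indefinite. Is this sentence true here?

"it" takes "a trail" as antecedent — a donkey pronoun bound across the clause boundary.
Strong reading: for every (h,t) with mapped(h,t), hiked(h,t) ∧ rated(h,t).
Restrictor pairs: (h1,t7) ✓  (h2,t3) ✓  (h2,t5) ✓  (h3,t3) ✓  (h3,t7) ✓  (h5,t5) ✓  (h5,t6) ✓  (h5,t8) ✓
Every restrictor pair satisfies the scope.

True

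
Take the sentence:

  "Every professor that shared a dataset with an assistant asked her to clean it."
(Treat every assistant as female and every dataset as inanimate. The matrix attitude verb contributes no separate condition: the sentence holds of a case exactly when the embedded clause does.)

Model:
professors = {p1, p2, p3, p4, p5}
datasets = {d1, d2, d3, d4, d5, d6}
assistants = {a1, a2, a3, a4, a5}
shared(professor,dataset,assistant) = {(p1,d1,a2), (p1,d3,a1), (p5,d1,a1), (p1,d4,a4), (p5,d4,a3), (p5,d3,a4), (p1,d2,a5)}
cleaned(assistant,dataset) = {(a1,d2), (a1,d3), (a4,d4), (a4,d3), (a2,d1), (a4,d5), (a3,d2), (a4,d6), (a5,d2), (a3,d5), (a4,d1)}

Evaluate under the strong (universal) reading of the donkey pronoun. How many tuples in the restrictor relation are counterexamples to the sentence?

2

"her" takes "an assistant" as antecedent and "it" takes "a dataset"; both are donkey pronouns co-varying with the restrictor.
Strong reading: for every (p,d,a) with shared(p,d,a), cleaned(a,d).
Restrictor triples: (p1,d1,a2)→cleaned(a2,d1) ✓  (p1,d2,a5)→cleaned(a5,d2) ✓  (p1,d3,a1)→cleaned(a1,d3) ✓  (p1,d4,a4)→cleaned(a4,d4) ✓  (p5,d1,a1)→cleaned(a1,d1) ✗  (p5,d3,a4)→cleaned(a4,d3) ✓  (p5,d4,a3)→cleaned(a3,d4) ✗
Counterexamples (restrictor triples failing the scope): 2.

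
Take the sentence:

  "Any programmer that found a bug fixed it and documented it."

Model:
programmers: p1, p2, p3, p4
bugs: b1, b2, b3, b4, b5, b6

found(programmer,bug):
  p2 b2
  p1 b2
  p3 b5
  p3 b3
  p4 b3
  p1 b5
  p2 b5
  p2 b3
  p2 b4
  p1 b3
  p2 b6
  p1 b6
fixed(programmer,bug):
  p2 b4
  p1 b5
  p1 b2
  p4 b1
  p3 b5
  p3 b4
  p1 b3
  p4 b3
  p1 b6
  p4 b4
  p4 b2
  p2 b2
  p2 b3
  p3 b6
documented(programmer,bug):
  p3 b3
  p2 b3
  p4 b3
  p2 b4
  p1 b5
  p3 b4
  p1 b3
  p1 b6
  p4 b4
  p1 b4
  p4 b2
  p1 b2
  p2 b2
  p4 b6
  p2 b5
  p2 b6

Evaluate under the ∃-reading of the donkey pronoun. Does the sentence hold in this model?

"it" takes "a bug" as antecedent — a donkey pronoun bound across the clause boundary.
Weak reading: every programmer p with some found-bug has at least one found-bug b such that fixed(p,b) ∧ documented(p,b).
Per programmer: p1:✓  p2:✓  p3:✗  p4:✓
p3 has no witness among its found-bugs.

False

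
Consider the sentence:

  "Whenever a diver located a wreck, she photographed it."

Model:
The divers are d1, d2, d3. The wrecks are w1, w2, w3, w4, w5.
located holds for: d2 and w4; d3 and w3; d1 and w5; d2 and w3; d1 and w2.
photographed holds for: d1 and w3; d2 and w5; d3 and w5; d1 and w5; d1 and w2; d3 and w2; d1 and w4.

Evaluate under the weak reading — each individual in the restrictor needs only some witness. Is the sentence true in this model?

False

"it" takes "a wreck" as antecedent — a donkey pronoun bound across the clause boundary.
Weak reading: every diver d with some located-wreck has at least one located-wreck w such that photographed(d,w).
Per diver: d1:✓  d2:✗  d3:✗
d2 has no witness among its located-wrecks.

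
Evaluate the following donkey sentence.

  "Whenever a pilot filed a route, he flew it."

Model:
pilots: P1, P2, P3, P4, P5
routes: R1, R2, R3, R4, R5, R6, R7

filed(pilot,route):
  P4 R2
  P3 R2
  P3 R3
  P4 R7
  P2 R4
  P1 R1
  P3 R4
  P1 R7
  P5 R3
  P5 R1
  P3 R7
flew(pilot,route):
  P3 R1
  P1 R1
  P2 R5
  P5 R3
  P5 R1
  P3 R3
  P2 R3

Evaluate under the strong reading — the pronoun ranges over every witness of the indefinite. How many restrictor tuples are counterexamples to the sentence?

"it" takes "a route" as antecedent — a donkey pronoun bound across the clause boundary.
Strong reading: for every (p,r) with filed(p,r), flew(p,r).
Restrictor pairs: (P1,R1) ✓  (P1,R7) ✗  (P2,R4) ✗  (P3,R2) ✗  (P3,R3) ✓  (P3,R4) ✗  (P3,R7) ✗  (P4,R2) ✗  (P4,R7) ✗  (P5,R1) ✓  (P5,R3) ✓
Counterexamples (restrictor pairs failing the scope): 7.

7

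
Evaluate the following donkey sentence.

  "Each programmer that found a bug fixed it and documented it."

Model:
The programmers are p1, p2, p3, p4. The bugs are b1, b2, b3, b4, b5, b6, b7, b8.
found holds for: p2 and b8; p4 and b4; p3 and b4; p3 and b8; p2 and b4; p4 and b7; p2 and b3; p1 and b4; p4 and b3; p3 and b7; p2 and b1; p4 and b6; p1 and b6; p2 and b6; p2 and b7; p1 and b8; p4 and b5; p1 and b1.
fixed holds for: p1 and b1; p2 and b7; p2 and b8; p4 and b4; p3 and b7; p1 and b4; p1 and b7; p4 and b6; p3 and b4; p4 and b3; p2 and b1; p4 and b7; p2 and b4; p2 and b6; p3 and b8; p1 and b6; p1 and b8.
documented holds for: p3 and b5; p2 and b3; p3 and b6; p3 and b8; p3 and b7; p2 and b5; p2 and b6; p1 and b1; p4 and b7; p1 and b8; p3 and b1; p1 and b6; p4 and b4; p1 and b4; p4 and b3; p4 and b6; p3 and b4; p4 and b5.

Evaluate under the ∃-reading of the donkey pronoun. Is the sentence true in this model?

"it" takes "a bug" as antecedent — a donkey pronoun bound across the clause boundary.
Weak reading: every programmer p with some found-bug has at least one found-bug b such that fixed(p,b) ∧ documented(p,b).
Per programmer: p1:✓  p2:✓  p3:✓  p4:✓
Every programmer in the restrictor has a witness.

True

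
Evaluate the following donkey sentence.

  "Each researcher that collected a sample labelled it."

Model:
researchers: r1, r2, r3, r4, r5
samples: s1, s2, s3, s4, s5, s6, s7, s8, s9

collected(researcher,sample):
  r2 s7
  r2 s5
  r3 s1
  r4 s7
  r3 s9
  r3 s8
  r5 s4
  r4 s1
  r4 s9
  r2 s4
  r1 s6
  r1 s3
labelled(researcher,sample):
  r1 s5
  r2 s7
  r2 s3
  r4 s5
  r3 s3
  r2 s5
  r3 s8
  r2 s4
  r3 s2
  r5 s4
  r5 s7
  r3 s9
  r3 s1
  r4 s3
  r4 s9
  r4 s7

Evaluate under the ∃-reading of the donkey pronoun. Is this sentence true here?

False

"it" takes "a sample" as antecedent — a donkey pronoun bound across the clause boundary.
Weak reading: every researcher r with some collected-sample has at least one collected-sample s such that labelled(r,s).
Per researcher: r1:✗  r2:✓  r3:✓  r4:✓  r5:✓
r1 has no witness among its collected-samples.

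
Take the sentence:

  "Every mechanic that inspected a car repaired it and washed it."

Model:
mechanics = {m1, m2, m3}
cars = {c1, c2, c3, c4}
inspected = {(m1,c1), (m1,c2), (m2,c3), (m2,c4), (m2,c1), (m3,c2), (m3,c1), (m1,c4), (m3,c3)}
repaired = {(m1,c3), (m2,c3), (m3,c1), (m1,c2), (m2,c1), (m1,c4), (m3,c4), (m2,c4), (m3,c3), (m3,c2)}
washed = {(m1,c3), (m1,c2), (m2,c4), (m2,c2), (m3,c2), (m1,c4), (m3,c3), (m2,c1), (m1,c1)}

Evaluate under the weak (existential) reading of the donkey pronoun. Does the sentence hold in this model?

True

"it" takes "a car" as antecedent — a donkey pronoun bound across the clause boundary.
Weak reading: every mechanic m with some inspected-car has at least one inspected-car c such that repaired(m,c) ∧ washed(m,c).
Per mechanic: m1:✓  m2:✓  m3:✓
Every mechanic in the restrictor has a witness.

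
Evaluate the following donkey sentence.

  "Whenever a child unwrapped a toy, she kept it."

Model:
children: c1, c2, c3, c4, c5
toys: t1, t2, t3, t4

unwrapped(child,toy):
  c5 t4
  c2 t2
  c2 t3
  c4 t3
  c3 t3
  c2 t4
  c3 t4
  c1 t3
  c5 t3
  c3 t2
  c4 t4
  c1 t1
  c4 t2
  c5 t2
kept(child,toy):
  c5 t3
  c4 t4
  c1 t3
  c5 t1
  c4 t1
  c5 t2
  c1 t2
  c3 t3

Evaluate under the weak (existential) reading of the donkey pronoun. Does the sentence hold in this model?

"it" takes "a toy" as antecedent — a donkey pronoun bound across the clause boundary.
Weak reading: every child c with some unwrapped-toy has at least one unwrapped-toy t such that kept(c,t).
Per child: c1:✓  c2:✗  c3:✓  c4:✓  c5:✓
c2 has no witness among its unwrapped-toys.

False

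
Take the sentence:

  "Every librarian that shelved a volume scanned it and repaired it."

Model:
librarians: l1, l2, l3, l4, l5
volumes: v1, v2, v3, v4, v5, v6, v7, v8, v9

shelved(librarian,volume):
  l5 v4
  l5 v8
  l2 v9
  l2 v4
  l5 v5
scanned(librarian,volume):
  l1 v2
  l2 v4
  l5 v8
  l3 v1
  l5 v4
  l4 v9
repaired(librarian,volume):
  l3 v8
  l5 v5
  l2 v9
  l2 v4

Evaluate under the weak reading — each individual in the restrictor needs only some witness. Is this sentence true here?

"it" takes "a volume" as antecedent — a donkey pronoun bound across the clause boundary.
Weak reading: every librarian l with some shelved-volume has at least one shelved-volume v such that scanned(l,v) ∧ repaired(l,v).
Per librarian: l2:✓  l5:✗
l5 has no witness among its shelved-volumes.

False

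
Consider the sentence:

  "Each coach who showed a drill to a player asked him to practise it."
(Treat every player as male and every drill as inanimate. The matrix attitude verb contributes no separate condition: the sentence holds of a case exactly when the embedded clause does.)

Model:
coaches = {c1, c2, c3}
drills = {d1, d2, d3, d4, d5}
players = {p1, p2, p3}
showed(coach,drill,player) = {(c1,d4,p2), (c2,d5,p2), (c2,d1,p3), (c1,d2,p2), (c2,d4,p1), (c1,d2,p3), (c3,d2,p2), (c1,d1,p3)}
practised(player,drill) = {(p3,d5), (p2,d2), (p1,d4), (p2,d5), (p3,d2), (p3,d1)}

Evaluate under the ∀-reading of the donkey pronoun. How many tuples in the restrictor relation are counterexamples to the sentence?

"him" takes "a player" as antecedent and "it" takes "a drill"; both are donkey pronouns co-varying with the restrictor.
Strong reading: for every (c,d,p) with showed(c,d,p), practised(p,d).
Restrictor triples: (c1,d1,p3)→practised(p3,d1) ✓  (c1,d2,p2)→practised(p2,d2) ✓  (c1,d2,p3)→practised(p3,d2) ✓  (c1,d4,p2)→practised(p2,d4) ✗  (c2,d1,p3)→practised(p3,d1) ✓  (c2,d4,p1)→practised(p1,d4) ✓  (c2,d5,p2)→practised(p2,d5) ✓  (c3,d2,p2)→practised(p2,d2) ✓
Counterexamples (restrictor triples failing the scope): 1.

1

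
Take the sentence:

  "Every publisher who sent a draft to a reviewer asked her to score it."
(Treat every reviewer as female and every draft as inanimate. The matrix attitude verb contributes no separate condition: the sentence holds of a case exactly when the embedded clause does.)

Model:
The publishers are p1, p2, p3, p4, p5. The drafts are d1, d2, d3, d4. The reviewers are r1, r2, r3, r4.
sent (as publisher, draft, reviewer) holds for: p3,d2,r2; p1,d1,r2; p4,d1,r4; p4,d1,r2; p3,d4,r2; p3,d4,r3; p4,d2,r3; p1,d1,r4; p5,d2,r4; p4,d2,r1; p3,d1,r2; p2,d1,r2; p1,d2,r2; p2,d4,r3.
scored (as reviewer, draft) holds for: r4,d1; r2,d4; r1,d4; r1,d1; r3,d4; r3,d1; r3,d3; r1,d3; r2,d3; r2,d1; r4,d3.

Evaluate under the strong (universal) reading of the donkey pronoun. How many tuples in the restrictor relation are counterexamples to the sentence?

"her" takes "a reviewer" as antecedent and "it" takes "a draft"; both are donkey pronouns co-varying with the restrictor.
Strong reading: for every (p,d,r) with sent(p,d,r), scored(r,d).
Restrictor triples: (p1,d1,r2)→scored(r2,d1) ✓  (p1,d1,r4)→scored(r4,d1) ✓  (p1,d2,r2)→scored(r2,d2) ✗  (p2,d1,r2)→scored(r2,d1) ✓  (p2,d4,r3)→scored(r3,d4) ✓  (p3,d1,r2)→scored(r2,d1) ✓  (p3,d2,r2)→scored(r2,d2) ✗  (p3,d4,r2)→scored(r2,d4) ✓  (p3,d4,r3)→scored(r3,d4) ✓  (p4,d1,r2)→scored(r2,d1) ✓  (p4,d1,r4)→scored(r4,d1) ✓  (p4,d2,r1)→scored(r1,d2) ✗  (p4,d2,r3)→scored(r3,d2) ✗  (p5,d2,r4)→scored(r4,d2) ✗
Counterexamples (restrictor triples failing the scope): 5.

5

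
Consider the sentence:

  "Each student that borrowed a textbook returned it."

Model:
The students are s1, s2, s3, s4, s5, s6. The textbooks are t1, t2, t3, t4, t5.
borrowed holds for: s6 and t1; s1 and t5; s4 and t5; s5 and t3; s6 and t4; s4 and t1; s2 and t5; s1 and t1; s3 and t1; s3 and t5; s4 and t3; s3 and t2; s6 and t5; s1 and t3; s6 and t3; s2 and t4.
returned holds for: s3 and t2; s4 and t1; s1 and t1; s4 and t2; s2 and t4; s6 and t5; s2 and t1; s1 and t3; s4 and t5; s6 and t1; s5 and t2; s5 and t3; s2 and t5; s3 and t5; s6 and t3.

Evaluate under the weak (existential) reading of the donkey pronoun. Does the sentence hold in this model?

True

"it" takes "a textbook" as antecedent — a donkey pronoun bound across the clause boundary.
Weak reading: every student s with some borrowed-textbook has at least one borrowed-textbook t such that returned(s,t).
Per student: s1:✓  s2:✓  s3:✓  s4:✓  s5:✓  s6:✓
Every student in the restrictor has a witness.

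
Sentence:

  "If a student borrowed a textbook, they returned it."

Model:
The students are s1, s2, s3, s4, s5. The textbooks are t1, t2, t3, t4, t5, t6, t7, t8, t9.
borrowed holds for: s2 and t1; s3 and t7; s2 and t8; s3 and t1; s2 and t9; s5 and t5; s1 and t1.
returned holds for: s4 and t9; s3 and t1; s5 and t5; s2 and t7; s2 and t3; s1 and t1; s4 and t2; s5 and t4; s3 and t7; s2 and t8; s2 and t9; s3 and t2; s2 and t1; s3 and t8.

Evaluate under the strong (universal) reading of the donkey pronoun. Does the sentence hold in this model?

"it" takes "a textbook" as antecedent — a donkey pronoun bound across the clause boundary.
Strong reading: for every (s,t) with borrowed(s,t), returned(s,t).
Restrictor pairs: (s1,t1) ✓  (s2,t1) ✓  (s2,t8) ✓  (s2,t9) ✓  (s3,t1) ✓  (s3,t7) ✓  (s5,t5) ✓
Every restrictor pair satisfies the scope.

True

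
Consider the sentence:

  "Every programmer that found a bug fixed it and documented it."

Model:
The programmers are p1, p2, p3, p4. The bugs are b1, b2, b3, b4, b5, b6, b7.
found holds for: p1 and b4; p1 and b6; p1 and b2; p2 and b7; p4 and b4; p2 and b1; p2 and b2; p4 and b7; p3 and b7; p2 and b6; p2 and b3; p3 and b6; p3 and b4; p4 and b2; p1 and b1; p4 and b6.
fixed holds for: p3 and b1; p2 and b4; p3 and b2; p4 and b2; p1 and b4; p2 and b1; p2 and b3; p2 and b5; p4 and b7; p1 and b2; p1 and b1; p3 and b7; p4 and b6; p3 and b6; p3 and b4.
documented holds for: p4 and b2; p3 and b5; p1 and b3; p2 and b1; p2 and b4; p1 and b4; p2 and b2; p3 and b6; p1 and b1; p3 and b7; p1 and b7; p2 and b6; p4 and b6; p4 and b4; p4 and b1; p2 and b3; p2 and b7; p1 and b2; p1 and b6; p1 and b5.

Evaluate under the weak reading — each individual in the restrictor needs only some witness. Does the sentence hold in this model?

"it" takes "a bug" as antecedent — a donkey pronoun bound across the clause boundary.
Weak reading: every programmer p with some found-bug has at least one found-bug b such that fixed(p,b) ∧ documented(p,b).
Per programmer: p1:✓  p2:✓  p3:✓  p4:✓
Every programmer in the restrictor has a witness.

True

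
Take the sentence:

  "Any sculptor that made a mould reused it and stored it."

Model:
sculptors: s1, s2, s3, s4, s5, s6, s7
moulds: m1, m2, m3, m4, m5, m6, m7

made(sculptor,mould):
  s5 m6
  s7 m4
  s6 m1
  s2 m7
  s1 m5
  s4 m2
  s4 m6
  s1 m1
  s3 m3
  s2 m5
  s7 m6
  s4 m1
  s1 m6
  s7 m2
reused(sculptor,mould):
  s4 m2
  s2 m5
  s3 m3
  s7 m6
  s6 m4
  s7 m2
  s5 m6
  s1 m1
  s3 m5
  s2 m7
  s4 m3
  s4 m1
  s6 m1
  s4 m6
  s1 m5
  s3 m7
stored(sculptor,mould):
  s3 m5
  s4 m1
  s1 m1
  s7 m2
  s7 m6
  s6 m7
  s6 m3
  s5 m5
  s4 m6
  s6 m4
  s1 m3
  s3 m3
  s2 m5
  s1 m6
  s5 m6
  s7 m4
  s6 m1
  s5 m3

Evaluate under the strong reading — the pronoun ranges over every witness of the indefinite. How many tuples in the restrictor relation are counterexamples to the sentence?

"it" takes "a mould" as antecedent — a donkey pronoun bound across the clause boundary.
Strong reading: for every (s,m) with made(s,m), reused(s,m) ∧ stored(s,m).
Restrictor pairs: (s1,m1) ✓  (s1,m5) ✗  (s1,m6) ✗  (s2,m5) ✓  (s2,m7) ✗  (s3,m3) ✓  (s4,m1) ✓  (s4,m2) ✗  (s4,m6) ✓  (s5,m6) ✓  (s6,m1) ✓  (s7,m2) ✓  (s7,m4) ✗  (s7,m6) ✓
Counterexamples (restrictor pairs failing the scope): 5.

5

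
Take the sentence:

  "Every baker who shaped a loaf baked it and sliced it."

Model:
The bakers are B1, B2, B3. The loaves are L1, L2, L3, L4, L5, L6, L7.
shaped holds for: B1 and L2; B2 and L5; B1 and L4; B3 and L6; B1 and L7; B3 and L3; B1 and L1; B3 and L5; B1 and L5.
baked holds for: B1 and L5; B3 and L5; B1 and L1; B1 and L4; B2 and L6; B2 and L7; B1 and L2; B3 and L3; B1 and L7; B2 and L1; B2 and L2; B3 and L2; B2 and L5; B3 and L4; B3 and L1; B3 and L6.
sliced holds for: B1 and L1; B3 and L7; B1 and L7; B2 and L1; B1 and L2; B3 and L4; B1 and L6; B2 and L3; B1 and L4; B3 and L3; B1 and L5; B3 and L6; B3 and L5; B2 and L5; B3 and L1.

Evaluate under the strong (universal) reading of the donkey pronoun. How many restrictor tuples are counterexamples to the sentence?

0

"it" takes "a loaf" as antecedent — a donkey pronoun bound across the clause boundary.
Strong reading: for every (b,l) with shaped(b,l), baked(b,l) ∧ sliced(b,l).
Restrictor pairs: (B1,L1) ✓  (B1,L2) ✓  (B1,L4) ✓  (B1,L5) ✓  (B1,L7) ✓  (B2,L5) ✓  (B3,L3) ✓  (B3,L5) ✓  (B3,L6) ✓
Counterexamples (restrictor pairs failing the scope): 0.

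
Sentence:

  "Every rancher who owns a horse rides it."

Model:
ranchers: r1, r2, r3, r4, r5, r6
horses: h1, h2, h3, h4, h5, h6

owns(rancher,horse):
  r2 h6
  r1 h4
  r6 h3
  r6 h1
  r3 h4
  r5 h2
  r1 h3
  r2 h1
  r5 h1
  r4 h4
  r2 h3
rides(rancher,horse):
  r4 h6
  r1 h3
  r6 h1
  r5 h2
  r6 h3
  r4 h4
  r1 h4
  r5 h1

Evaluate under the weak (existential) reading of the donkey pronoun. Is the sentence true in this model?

"it" takes "a horse" as antecedent — a donkey pronoun bound across the clause boundary.
Weak reading: every rancher r with some owns-horse has at least one owns-horse h such that rides(r,h).
Per rancher: r1:✓  r2:✗  r3:✗  r4:✓  r5:✓  r6:✓
r2 has no witness among its owns-horses.

False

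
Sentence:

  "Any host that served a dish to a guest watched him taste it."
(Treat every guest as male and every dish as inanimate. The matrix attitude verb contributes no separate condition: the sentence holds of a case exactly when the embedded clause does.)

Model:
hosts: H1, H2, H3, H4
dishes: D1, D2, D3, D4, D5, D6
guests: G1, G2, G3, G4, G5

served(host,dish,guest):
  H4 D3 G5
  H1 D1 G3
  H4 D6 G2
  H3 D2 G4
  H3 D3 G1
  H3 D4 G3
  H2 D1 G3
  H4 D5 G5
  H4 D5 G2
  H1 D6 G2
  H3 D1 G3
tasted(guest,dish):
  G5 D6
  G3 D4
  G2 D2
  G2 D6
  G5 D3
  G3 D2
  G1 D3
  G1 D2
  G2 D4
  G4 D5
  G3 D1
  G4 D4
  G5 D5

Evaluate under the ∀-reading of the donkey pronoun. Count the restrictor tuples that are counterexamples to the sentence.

"him" takes "a guest" as antecedent and "it" takes "a dish"; both are donkey pronouns co-varying with the restrictor.
Strong reading: for every (h,d,g) with served(h,d,g), tasted(g,d).
Restrictor triples: (H1,D1,G3)→tasted(G3,D1) ✓  (H1,D6,G2)→tasted(G2,D6) ✓  (H2,D1,G3)→tasted(G3,D1) ✓  (H3,D1,G3)→tasted(G3,D1) ✓  (H3,D2,G4)→tasted(G4,D2) ✗  (H3,D3,G1)→tasted(G1,D3) ✓  (H3,D4,G3)→tasted(G3,D4) ✓  (H4,D3,G5)→tasted(G5,D3) ✓  (H4,D5,G2)→tasted(G2,D5) ✗  (H4,D5,G5)→tasted(G5,D5) ✓  (H4,D6,G2)→tasted(G2,D6) ✓
Counterexamples (restrictor triples failing the scope): 2.

2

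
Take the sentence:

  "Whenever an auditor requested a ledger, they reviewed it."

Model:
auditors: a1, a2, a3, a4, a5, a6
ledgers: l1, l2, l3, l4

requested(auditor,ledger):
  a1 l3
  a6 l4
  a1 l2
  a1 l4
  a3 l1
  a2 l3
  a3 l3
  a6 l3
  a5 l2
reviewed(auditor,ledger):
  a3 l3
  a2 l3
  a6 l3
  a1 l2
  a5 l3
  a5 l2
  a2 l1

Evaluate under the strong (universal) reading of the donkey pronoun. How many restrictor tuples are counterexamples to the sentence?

4

"it" takes "a ledger" as antecedent — a donkey pronoun bound across the clause boundary.
Strong reading: for every (a,l) with requested(a,l), reviewed(a,l).
Restrictor pairs: (a1,l2) ✓  (a1,l3) ✗  (a1,l4) ✗  (a2,l3) ✓  (a3,l1) ✗  (a3,l3) ✓  (a5,l2) ✓  (a6,l3) ✓  (a6,l4) ✗
Counterexamples (restrictor pairs failing the scope): 4.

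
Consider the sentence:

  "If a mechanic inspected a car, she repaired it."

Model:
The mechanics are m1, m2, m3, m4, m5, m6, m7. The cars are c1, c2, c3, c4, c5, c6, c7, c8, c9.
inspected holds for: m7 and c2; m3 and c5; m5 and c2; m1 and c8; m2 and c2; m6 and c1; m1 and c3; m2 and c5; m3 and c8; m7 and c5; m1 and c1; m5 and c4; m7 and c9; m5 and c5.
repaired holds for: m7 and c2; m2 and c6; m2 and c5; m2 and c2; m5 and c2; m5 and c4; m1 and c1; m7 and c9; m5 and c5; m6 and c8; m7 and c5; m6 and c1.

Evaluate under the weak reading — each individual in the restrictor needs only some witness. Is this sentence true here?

"it" takes "a car" as antecedent — a donkey pronoun bound across the clause boundary.
Weak reading: every mechanic m with some inspected-car has at least one inspected-car c such that repaired(m,c).
Per mechanic: m1:✓  m2:✓  m3:✗  m5:✓  m6:✓  m7:✓
m3 has no witness among its inspected-cars.

False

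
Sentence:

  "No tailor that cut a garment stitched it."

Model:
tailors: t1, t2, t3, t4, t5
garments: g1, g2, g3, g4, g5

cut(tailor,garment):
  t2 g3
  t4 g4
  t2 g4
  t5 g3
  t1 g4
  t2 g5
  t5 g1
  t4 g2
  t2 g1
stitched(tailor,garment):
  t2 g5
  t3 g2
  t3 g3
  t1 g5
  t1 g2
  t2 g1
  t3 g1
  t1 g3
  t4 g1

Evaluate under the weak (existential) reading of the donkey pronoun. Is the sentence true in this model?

"it" takes "a garment" as antecedent — a donkey pronoun bound across the clause boundary.
Truth condition: for no (t,g) with cut(t,g) does stitched(t,g) hold.
Restrictor pairs — does the scope hold? (t1,g4):fails  (t2,g1):holds  (t2,g3):fails  (t2,g4):fails  (t2,g5):holds  (t4,g2):fails  (t4,g4):fails  (t5,g1):fails  (t5,g3):fails
Scope holds for 2 pair(s), so the sentence is false.

False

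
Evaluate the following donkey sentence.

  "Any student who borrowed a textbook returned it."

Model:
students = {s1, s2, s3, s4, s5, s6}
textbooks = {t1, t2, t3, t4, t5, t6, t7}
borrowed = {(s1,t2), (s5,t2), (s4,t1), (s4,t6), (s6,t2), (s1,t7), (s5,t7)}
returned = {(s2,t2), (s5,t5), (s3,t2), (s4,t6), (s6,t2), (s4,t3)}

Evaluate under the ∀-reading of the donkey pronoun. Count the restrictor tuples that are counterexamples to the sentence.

"it" takes "a textbook" as antecedent — a donkey pronoun bound across the clause boundary.
Strong reading: for every (s,t) with borrowed(s,t), returned(s,t).
Restrictor pairs: (s1,t2) ✗  (s1,t7) ✗  (s4,t1) ✗  (s4,t6) ✓  (s5,t2) ✗  (s5,t7) ✗  (s6,t2) ✓
Counterexamples (restrictor pairs failing the scope): 5.

5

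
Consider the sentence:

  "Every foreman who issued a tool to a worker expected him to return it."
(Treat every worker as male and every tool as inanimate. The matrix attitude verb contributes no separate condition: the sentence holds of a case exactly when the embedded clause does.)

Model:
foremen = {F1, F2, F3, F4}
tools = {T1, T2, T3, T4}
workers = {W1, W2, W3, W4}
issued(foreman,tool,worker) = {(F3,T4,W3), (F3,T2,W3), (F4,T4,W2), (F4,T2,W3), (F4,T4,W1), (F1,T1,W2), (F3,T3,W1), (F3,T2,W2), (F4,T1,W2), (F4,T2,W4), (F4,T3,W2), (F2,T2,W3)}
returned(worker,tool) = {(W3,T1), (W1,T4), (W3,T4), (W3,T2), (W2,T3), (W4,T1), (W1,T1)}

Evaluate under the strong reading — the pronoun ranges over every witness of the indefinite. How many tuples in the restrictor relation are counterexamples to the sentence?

"him" takes "a worker" as antecedent and "it" takes "a tool"; both are donkey pronouns co-varying with the restrictor.
Strong reading: for every (f,t,w) with issued(f,t,w), returned(w,t).
Restrictor triples: (F1,T1,W2)→returned(W2,T1) ✗  (F2,T2,W3)→returned(W3,T2) ✓  (F3,T2,W2)→returned(W2,T2) ✗  (F3,T2,W3)→returned(W3,T2) ✓  (F3,T3,W1)→returned(W1,T3) ✗  (F3,T4,W3)→returned(W3,T4) ✓  (F4,T1,W2)→returned(W2,T1) ✗  (F4,T2,W3)→returned(W3,T2) ✓  (F4,T2,W4)→returned(W4,T2) ✗  (F4,T3,W2)→returned(W2,T3) ✓  (F4,T4,W1)→returned(W1,T4) ✓  (F4,T4,W2)→returned(W2,T4) ✗
Counterexamples (restrictor triples failing the scope): 6.

6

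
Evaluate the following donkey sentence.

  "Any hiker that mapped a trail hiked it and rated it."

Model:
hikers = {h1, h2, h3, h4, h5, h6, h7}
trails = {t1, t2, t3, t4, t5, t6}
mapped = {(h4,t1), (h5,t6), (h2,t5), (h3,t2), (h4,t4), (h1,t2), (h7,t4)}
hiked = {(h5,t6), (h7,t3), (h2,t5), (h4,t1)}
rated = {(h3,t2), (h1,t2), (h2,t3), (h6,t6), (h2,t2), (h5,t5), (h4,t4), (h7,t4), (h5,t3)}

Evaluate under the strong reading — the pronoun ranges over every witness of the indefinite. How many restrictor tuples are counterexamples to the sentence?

"it" takes "a trail" as antecedent — a donkey pronoun bound across the clause boundary.
Strong reading: for every (h,t) with mapped(h,t), hiked(h,t) ∧ rated(h,t).
Restrictor pairs: (h1,t2) ✗  (h2,t5) ✗  (h3,t2) ✗  (h4,t1) ✗  (h4,t4) ✗  (h5,t6) ✗  (h7,t4) ✗
Counterexamples (restrictor pairs failing the scope): 7.

7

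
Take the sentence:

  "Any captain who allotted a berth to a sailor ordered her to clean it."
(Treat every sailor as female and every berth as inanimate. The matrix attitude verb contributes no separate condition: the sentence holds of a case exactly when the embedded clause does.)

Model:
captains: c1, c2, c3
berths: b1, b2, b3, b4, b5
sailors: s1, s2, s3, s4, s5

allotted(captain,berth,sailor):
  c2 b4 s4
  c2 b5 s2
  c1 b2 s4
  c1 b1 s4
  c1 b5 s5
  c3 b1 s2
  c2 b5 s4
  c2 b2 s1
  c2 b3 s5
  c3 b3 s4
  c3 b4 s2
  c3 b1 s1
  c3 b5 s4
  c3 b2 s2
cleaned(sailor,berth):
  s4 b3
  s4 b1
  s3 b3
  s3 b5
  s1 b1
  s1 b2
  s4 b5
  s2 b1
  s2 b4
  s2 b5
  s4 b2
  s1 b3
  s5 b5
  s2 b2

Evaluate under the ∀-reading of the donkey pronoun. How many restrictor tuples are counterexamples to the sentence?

"her" takes "a sailor" as antecedent and "it" takes "a berth"; both are donkey pronouns co-varying with the restrictor.
Strong reading: for every (c,b,s) with allotted(c,b,s), cleaned(s,b).
Restrictor triples: (c1,b1,s4)→cleaned(s4,b1) ✓  (c1,b2,s4)→cleaned(s4,b2) ✓  (c1,b5,s5)→cleaned(s5,b5) ✓  (c2,b2,s1)→cleaned(s1,b2) ✓  (c2,b3,s5)→cleaned(s5,b3) ✗  (c2,b4,s4)→cleaned(s4,b4) ✗  (c2,b5,s2)→cleaned(s2,b5) ✓  (c2,b5,s4)→cleaned(s4,b5) ✓  (c3,b1,s1)→cleaned(s1,b1) ✓  (c3,b1,s2)→cleaned(s2,b1) ✓  (c3,b2,s2)→cleaned(s2,b2) ✓  (c3,b3,s4)→cleaned(s4,b3) ✓  (c3,b4,s2)→cleaned(s2,b4) ✓  (c3,b5,s4)→cleaned(s4,b5) ✓
Counterexamples (restrictor triples failing the scope): 2.

2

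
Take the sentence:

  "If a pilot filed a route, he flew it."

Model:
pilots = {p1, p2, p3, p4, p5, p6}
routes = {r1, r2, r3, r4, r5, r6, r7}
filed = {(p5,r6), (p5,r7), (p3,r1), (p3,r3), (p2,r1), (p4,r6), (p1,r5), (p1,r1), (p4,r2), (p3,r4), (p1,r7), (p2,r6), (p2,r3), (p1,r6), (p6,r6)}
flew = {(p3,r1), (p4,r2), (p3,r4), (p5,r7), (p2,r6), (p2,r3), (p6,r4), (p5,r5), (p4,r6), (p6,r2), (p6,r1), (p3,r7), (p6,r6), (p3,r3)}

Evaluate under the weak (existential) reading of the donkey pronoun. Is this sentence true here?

"it" takes "a route" as antecedent — a donkey pronoun bound across the clause boundary.
Weak reading: every pilot p with some filed-route has at least one filed-route r such that flew(p,r).
Per pilot: p1:✗  p2:✓  p3:✓  p4:✓  p5:✓  p6:✓
p1 has no witness among its filed-routes.

False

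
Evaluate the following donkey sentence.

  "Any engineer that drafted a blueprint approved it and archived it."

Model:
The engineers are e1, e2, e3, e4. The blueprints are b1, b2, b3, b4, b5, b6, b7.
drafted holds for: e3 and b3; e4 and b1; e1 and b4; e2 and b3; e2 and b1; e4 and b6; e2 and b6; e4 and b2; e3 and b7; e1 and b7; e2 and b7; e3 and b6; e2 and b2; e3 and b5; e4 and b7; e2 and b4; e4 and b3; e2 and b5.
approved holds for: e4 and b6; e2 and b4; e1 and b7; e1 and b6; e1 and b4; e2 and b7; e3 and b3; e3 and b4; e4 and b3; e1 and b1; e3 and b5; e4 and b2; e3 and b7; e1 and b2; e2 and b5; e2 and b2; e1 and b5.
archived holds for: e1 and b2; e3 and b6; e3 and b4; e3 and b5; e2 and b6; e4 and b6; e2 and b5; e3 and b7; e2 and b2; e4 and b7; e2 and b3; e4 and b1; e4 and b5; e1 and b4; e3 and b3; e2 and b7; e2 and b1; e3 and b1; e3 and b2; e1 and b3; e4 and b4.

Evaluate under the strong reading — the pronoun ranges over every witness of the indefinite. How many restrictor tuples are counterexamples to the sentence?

"it" takes "a blueprint" as antecedent — a donkey pronoun bound across the clause boundary.
Strong reading: for every (e,b) with drafted(e,b), approved(e,b) ∧ archived(e,b).
Restrictor pairs: (e1,b4) ✓  (e1,b7) ✗  (e2,b1) ✗  (e2,b2) ✓  (e2,b3) ✗  (e2,b4) ✗  (e2,b5) ✓  (e2,b6) ✗  (e2,b7) ✓  (e3,b3) ✓  (e3,b5) ✓  (e3,b6) ✗  (e3,b7) ✓  (e4,b1) ✗  (e4,b2) ✗  (e4,b3) ✗  (e4,b6) ✓  (e4,b7) ✗
Counterexamples (restrictor pairs failing the scope): 10.

10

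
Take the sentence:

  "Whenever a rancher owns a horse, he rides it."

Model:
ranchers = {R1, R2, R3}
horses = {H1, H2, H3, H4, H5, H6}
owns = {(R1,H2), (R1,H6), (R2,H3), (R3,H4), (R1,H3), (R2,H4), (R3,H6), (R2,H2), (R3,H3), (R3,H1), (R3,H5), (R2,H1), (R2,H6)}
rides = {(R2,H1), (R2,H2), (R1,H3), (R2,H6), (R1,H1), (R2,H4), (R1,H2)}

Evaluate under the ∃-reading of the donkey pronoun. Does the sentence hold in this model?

False

"it" takes "a horse" as antecedent — a donkey pronoun bound across the clause boundary.
Weak reading: every rancher r with some owns-horse has at least one owns-horse h such that rides(r,h).
Per rancher: R1:✓  R2:✓  R3:✗
R3 has no witness among its owns-horses.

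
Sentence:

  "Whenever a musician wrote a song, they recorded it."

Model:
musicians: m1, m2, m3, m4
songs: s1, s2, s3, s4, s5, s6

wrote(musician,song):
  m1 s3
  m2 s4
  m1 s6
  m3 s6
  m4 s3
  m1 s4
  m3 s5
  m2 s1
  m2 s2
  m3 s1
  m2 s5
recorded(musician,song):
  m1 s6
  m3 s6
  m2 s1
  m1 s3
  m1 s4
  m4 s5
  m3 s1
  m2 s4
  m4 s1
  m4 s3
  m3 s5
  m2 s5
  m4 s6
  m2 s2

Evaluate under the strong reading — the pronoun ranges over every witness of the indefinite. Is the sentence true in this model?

"it" takes "a song" as antecedent — a donkey pronoun bound across the clause boundary.
Strong reading: for every (m,s) with wrote(m,s), recorded(m,s).
Restrictor pairs: (m1,s3) ✓  (m1,s4) ✓  (m1,s6) ✓  (m2,s1) ✓  (m2,s2) ✓  (m2,s4) ✓  (m2,s5) ✓  (m3,s1) ✓  (m3,s5) ✓  (m3,s6) ✓  (m4,s3) ✓
Every restrictor pair satisfies the scope.

True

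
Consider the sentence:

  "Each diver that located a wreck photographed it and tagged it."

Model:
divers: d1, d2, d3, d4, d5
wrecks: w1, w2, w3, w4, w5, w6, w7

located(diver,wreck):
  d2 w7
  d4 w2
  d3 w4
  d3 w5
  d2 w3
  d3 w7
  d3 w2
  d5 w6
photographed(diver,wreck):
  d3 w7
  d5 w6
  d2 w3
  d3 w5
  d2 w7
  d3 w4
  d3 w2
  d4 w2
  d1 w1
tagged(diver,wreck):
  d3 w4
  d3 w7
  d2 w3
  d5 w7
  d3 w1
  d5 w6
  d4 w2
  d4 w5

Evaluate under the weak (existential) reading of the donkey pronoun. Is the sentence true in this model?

True

"it" takes "a wreck" as antecedent — a donkey pronoun bound across the clause boundary.
Weak reading: every diver d with some located-wreck has at least one located-wreck w such that photographed(d,w) ∧ tagged(d,w).
Per diver: d2:✓  d3:✓  d4:✓  d5:✓
Every diver in the restrictor has a witness.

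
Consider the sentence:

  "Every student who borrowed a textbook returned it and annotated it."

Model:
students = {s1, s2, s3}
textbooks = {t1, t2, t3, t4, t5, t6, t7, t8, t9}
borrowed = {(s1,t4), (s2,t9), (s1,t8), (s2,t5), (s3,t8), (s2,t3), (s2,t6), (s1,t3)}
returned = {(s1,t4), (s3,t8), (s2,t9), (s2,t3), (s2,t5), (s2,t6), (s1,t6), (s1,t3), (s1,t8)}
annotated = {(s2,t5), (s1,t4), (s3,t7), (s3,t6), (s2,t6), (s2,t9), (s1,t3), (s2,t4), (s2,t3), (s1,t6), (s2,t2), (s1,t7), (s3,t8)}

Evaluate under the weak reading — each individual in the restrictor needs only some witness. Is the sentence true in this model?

"it" takes "a textbook" as antecedent — a donkey pronoun bound across the clause boundary.
Weak reading: every student s with some borrowed-textbook has at least one borrowed-textbook t such that returned(s,t) ∧ annotated(s,t).
Per student: s1:✓  s2:✓  s3:✓
Every student in the restrictor has a witness.

True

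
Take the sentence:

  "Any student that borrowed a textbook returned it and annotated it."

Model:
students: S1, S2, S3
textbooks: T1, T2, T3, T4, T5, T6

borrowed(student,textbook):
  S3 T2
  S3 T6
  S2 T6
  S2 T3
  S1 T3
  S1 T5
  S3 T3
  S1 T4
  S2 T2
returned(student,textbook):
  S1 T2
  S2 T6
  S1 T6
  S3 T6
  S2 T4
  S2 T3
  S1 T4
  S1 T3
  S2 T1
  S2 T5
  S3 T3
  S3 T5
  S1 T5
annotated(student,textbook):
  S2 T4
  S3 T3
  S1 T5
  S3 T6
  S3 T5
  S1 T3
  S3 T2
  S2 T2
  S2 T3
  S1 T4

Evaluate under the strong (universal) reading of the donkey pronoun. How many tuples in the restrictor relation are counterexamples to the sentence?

"it" takes "a textbook" as antecedent — a donkey pronoun bound across the clause boundary.
Strong reading: for every (s,t) with borrowed(s,t), returned(s,t) ∧ annotated(s,t).
Restrictor pairs: (S1,T3) ✓  (S1,T4) ✓  (S1,T5) ✓  (S2,T2) ✗  (S2,T3) ✓  (S2,T6) ✗  (S3,T2) ✗  (S3,T3) ✓  (S3,T6) ✓
Counterexamples (restrictor pairs failing the scope): 3.

3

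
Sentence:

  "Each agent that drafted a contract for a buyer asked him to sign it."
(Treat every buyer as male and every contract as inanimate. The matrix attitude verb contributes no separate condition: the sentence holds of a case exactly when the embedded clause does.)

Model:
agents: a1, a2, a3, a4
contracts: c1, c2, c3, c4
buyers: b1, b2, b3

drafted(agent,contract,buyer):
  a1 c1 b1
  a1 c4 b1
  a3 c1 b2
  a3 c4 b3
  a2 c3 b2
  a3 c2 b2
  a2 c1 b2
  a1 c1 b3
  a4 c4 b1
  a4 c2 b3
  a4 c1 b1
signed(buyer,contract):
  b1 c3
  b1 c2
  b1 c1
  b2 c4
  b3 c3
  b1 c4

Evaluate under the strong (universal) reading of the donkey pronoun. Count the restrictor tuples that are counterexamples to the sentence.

7

"him" takes "a buyer" as antecedent and "it" takes "a contract"; both are donkey pronouns co-varying with the restrictor.
Strong reading: for every (a,c,b) with drafted(a,c,b), signed(b,c).
Restrictor triples: (a1,c1,b1)→signed(b1,c1) ✓  (a1,c1,b3)→signed(b3,c1) ✗  (a1,c4,b1)→signed(b1,c4) ✓  (a2,c1,b2)→signed(b2,c1) ✗  (a2,c3,b2)→signed(b2,c3) ✗  (a3,c1,b2)→signed(b2,c1) ✗  (a3,c2,b2)→signed(b2,c2) ✗  (a3,c4,b3)→signed(b3,c4) ✗  (a4,c1,b1)→signed(b1,c1) ✓  (a4,c2,b3)→signed(b3,c2) ✗  (a4,c4,b1)→signed(b1,c4) ✓
Counterexamples (restrictor triples failing the scope): 7.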